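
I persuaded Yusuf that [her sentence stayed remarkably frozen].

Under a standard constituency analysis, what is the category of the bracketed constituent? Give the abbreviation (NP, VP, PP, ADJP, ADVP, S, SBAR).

S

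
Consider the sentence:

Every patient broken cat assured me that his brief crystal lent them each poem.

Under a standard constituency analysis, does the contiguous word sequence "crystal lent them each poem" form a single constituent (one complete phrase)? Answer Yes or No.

No

"crystal" belongs to the noun phrase "his brief crystal" while "poem" belongs to the verb phrase "lent them each poem"; a span that runs across that boundary is not a single phrase.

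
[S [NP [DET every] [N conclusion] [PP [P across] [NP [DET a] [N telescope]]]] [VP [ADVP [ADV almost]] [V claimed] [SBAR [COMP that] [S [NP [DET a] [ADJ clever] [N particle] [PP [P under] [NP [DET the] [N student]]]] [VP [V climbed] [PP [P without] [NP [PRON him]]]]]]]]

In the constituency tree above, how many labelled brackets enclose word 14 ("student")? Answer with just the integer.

Path from the root down to the word: S → VP → SBAR → S → NP → PP → NP → N. That is 8 enclosing brackets.

8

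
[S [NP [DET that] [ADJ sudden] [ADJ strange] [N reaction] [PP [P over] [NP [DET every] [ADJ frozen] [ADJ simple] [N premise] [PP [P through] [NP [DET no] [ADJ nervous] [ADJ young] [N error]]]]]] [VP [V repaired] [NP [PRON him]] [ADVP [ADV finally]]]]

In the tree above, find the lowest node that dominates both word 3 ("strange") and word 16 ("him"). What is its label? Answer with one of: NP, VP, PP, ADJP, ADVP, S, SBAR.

S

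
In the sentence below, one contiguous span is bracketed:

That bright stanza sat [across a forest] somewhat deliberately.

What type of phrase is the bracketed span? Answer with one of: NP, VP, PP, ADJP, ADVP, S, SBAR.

The span is built around the preposition "across" — a prepositional phrase (PP).

PP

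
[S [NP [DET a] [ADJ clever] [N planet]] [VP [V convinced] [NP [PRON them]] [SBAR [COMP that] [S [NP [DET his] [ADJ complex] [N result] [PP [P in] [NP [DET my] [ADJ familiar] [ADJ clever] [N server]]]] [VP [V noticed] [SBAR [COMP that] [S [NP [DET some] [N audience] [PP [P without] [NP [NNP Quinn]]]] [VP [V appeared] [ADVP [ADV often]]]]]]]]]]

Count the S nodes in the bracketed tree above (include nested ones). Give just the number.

3

The S constituents are: [S a clever planet convinced them that his complex result in my familiar clever server noticed that some audience without Quinn appeared often]; [S his complex result in my familiar clever server noticed that some audience without Quinn appeared often]; [S some audience without Quinn appeared often]. Total: 3.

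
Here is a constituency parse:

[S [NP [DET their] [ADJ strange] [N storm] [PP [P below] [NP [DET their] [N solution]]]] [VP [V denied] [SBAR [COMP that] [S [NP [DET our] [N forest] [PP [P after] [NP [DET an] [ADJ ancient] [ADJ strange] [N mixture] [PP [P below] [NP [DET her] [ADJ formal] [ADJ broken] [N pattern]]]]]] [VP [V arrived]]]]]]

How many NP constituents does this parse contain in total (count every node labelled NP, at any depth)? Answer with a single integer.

5

Scanning left to right, an opening `[NP` appears at word positions 1, 5, 9, 12, 17 — 5 in total.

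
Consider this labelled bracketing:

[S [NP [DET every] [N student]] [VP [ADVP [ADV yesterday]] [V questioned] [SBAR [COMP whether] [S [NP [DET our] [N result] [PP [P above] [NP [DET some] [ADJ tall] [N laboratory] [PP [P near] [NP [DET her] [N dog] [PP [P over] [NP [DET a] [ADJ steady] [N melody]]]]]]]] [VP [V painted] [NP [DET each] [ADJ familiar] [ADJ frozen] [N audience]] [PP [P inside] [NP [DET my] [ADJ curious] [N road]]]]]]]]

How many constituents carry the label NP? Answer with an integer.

7

Listing each NP by its span: [NP every student]; [NP our result above some tall laboratory near her dog over a steady melody]; [NP some tall laboratory near her dog over a steady melody]; [NP her dog over a steady melody]; [NP a steady melody]; [NP each familiar frozen audience] … — that makes 7.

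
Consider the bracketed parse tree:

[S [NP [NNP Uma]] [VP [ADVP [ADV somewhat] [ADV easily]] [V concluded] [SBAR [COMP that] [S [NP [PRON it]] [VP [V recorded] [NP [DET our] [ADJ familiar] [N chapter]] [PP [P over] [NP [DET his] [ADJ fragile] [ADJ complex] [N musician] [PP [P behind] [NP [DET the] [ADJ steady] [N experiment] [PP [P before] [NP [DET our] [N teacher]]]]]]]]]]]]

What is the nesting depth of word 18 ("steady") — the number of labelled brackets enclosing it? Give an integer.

10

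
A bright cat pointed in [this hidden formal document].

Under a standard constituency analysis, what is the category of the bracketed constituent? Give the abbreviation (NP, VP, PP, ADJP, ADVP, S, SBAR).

NP

The bracketed span "this hidden formal document" is headed by "document", making it a noun phrase (NP).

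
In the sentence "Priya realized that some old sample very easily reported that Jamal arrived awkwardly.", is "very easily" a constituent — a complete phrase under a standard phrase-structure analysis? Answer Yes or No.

Yes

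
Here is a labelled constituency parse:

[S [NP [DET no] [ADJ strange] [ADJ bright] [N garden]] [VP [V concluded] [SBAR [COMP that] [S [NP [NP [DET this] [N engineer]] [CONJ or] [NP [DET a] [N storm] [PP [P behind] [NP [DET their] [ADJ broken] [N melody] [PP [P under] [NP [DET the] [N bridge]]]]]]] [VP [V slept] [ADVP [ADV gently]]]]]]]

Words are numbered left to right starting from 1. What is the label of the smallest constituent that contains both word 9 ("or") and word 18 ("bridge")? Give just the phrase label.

NP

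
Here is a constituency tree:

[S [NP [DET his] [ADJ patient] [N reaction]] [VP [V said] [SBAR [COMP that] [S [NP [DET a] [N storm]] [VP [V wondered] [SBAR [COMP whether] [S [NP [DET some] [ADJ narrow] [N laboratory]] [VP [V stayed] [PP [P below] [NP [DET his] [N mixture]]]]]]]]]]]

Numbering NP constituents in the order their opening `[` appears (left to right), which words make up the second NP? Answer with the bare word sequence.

Opening `[NP` markers occur at word positions 1, 6, 10, 15; the second of these opens the constituent [NP a storm].

a storm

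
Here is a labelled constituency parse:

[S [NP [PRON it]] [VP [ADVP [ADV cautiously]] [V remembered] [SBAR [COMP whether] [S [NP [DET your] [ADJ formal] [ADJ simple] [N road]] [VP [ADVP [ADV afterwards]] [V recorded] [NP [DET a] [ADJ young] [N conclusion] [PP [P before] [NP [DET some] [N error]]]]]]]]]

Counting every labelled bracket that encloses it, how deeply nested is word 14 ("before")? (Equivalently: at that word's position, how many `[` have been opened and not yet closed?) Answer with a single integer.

8

Path from the root down to the word: S → VP → SBAR → S → VP → NP → PP → P. That is 8 enclosing brackets.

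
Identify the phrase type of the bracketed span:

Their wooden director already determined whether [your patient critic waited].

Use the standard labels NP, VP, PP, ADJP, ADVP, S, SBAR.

The bracketed span "your patient critic waited" is headed by "waited", making it a clause (S).

S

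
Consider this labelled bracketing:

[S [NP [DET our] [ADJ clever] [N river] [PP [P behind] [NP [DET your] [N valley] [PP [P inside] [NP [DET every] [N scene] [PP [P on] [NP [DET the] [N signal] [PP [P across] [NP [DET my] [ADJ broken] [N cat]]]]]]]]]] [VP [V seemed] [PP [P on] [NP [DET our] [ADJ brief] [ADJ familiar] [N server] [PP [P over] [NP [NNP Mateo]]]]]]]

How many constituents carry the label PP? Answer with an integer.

6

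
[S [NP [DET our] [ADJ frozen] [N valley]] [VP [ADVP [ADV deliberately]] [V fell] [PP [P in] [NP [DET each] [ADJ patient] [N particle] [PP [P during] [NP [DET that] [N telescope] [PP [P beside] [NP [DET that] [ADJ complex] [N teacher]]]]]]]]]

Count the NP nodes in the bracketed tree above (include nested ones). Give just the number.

The NP constituents are: [NP our frozen valley]; [NP each patient particle during that telescope beside that complex teacher]; [NP that telescope beside that complex teacher]; [NP that complex teacher]. Total: 4.

4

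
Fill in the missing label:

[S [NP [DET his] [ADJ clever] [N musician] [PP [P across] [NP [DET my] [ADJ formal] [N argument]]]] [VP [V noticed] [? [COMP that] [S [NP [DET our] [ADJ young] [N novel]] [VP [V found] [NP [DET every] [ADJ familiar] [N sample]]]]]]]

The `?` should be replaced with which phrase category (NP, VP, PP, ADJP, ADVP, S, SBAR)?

SBAR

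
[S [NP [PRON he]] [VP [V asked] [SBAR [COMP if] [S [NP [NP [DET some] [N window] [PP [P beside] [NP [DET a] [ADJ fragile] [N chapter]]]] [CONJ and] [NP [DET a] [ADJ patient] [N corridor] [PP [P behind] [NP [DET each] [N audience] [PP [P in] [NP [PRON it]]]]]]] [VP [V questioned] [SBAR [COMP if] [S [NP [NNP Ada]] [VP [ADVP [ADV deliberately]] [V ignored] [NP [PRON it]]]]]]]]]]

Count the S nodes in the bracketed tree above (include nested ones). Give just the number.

Scanning left to right, an opening `[S` appears at word positions 1, 4, 21 — 3 in total.

3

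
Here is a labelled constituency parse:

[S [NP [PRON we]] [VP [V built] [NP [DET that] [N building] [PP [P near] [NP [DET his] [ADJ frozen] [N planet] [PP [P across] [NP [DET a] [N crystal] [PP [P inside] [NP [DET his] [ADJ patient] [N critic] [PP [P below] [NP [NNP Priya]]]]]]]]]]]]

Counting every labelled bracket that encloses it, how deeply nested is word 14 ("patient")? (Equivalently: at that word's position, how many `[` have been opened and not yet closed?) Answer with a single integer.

Counting open brackets not yet closed at "patient": [S [VP [NP [PP [NP [PP [NP [PP [NP [ADJ = 10.

10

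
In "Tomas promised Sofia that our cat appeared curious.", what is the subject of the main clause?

Tomas

The subject of the main clause is the NP immediately before the verb "promised": "Tomas".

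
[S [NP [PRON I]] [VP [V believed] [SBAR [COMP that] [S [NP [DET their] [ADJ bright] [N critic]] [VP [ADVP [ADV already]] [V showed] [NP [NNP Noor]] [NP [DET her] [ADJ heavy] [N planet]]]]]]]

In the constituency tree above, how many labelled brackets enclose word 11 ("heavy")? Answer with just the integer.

7

Path from the root down to the word: S → VP → SBAR → S → VP → NP → ADJ. That is 7 enclosing brackets.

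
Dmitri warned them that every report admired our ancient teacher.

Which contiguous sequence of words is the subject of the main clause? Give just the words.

Dmitri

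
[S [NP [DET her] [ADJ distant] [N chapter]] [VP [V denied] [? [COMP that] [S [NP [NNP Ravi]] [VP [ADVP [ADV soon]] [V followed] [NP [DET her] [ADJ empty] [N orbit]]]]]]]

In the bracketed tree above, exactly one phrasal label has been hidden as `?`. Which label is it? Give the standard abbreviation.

Looking at what the `?` directly dominates — COMP 'that', S — this is a subordinate clause (SBAR).

SBAR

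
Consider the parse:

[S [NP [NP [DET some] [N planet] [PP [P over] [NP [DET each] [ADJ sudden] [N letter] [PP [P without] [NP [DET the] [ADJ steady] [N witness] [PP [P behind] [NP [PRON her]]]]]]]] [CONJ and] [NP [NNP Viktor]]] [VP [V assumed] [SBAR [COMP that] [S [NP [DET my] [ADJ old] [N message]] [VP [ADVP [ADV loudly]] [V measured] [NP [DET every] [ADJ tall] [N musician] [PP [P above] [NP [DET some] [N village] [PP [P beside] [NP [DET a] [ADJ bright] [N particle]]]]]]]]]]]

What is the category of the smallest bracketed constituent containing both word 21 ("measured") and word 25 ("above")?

VP

Both words fall inside [VP loudly measured every tall musician above some village beside a bright particle] (words 20–31), and no smaller constituent contains them both. Label: VP.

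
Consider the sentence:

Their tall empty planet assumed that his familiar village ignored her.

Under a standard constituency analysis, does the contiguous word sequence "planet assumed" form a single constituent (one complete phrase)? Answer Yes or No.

No

The smallest constituent containing the whole sequence is the clause [S their tall empty planet assumed that his familiar village ignored her], but the sequence is only part of it — it straddles the boundary between noun phrase "their tall empty planet" and verb phrase "assumed that his familiar village ignored her".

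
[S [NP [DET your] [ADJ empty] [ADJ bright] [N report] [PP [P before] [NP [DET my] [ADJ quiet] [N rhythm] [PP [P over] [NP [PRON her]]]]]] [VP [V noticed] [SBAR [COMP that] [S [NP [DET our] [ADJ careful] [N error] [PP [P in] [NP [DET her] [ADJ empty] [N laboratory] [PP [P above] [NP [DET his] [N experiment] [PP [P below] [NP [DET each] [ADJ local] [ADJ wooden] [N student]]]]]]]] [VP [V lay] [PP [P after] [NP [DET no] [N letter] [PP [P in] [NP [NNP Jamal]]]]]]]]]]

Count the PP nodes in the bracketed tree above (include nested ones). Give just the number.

7

The PP constituents are: [PP before my quiet rhythm over her]; [PP over her]; [PP in her empty laboratory above his experiment below each local wooden student]; [PP above his experiment below each local wooden student]; [PP below each local wooden student]; [PP after no letter in Jamal] …. Total: 7.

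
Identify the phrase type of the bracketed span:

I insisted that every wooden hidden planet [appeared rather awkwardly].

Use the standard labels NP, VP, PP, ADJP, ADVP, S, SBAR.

VP

The span is built around the verb "appeared" — a verb phrase (VP).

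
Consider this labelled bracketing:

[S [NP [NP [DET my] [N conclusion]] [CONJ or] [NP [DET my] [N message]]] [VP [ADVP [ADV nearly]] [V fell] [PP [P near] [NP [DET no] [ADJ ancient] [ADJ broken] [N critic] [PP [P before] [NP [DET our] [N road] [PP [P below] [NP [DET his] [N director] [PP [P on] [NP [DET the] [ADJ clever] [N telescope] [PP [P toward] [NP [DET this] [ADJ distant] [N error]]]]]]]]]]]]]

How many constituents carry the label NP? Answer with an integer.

The NP constituents are: [NP my conclusion or my message]; [NP my conclusion]; [NP my message]; [NP no ancient broken critic before our road below his director on the clever telescope toward this distant error]; [NP our road below his director on the clever telescope toward this distant error]; [NP his director on the clever telescope toward this distant error] …. Total: 8.

8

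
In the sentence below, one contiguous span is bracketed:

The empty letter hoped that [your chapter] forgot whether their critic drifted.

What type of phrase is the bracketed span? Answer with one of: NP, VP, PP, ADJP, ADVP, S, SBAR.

NP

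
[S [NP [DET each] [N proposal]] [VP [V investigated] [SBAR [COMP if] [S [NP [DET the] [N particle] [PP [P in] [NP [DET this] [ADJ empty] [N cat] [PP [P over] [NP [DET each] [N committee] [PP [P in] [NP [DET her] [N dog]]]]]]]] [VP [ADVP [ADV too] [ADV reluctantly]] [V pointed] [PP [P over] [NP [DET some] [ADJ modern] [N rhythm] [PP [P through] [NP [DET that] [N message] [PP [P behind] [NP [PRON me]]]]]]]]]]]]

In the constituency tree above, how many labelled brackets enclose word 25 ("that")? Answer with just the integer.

10

Path from the root down to the word: S → VP → SBAR → S → VP → PP → NP → PP → NP → DET. That is 10 enclosing brackets.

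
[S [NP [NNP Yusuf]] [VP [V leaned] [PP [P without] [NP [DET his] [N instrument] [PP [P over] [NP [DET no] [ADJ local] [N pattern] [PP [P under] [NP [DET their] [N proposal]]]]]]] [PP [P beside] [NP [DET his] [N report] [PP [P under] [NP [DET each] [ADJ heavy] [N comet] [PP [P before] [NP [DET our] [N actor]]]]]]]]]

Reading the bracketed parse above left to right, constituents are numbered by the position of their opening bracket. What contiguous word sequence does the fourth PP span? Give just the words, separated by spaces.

Opening `[PP` markers occur at word positions 3, 6, 10, 13, 16, 20; the fourth of these opens the constituent [PP beside his report under each heavy comet before our actor].

beside his report under each heavy comet before our actor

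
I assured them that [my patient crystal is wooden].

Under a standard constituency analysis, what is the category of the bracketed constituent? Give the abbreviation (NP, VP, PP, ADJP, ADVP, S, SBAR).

The bracketed span "my patient crystal is wooden" is headed by "is", making it a clause (S).

S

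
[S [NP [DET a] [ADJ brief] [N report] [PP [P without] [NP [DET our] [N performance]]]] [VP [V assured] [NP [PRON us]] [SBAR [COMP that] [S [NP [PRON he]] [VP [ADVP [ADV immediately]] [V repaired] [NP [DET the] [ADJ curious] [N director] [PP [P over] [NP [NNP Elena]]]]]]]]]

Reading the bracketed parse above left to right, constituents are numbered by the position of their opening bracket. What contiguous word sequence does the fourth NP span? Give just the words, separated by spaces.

The NP opening brackets appear, in order, over: "a brief report without our performance"; "our performance"; "us"; "he"; "the curious director over Elena"; "Elena". The fourth one spans "he".

he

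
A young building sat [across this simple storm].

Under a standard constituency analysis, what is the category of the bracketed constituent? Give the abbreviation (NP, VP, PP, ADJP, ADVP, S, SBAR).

The span is built around the preposition "across" — a prepositional phrase (PP).

PP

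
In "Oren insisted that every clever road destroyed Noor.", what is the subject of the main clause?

Oren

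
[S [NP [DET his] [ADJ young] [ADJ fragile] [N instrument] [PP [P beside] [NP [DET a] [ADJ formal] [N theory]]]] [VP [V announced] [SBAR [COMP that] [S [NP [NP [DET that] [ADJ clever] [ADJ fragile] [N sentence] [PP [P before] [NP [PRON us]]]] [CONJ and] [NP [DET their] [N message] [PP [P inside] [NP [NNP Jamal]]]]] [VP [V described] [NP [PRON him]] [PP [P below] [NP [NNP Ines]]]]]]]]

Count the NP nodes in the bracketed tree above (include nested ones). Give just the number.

9

Listing each NP by its span: [NP his young fragile instrument beside a formal theory]; [NP a formal theory]; [NP that clever fragile sentence before us and their message inside Jamal]; [NP that clever fragile sentence before us]; [NP us]; [NP their message inside Jamal] … — that makes 9.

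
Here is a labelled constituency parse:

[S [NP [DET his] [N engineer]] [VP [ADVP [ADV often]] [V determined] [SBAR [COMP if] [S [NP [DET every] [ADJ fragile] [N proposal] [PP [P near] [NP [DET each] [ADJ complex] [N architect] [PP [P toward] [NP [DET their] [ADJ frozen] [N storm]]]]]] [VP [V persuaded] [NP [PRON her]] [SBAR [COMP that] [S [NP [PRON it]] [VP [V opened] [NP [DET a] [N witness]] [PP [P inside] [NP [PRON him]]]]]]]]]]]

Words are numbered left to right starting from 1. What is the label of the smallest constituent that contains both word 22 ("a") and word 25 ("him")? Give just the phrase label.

VP

The smallest bracket enclosing both words is [VP opened a witness inside him], so the label is VP.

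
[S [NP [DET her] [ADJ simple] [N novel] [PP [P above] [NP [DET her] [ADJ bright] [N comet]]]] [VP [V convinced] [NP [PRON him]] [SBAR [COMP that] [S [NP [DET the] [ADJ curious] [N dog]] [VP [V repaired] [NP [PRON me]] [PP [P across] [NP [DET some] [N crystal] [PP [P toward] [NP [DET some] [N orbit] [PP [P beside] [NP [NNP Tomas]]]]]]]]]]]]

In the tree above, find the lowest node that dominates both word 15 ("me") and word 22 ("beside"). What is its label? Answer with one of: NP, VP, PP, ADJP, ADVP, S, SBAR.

VP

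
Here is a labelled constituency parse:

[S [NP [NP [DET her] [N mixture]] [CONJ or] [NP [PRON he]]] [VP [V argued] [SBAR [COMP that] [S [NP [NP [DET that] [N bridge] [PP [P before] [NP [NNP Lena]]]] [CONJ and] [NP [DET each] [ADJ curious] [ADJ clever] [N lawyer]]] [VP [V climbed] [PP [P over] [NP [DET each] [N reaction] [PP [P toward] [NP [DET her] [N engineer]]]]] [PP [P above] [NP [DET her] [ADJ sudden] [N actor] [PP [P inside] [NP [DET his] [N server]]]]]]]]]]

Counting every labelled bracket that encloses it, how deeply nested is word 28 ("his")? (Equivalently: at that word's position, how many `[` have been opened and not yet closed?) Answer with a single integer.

10

The word sits inside DET, which is inside NP, inside PP, inside NP, inside PP, inside VP, inside S, inside SBAR, inside VP, inside S — 10 brackets in all.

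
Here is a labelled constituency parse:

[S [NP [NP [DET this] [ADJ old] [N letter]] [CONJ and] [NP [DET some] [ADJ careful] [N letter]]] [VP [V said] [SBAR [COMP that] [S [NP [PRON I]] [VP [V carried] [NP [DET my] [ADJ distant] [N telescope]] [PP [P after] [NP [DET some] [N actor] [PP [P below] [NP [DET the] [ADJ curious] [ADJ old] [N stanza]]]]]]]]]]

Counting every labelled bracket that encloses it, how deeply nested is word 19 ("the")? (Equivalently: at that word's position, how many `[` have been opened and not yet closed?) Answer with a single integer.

10

Counting open brackets not yet closed at "the": [S [VP [SBAR [S [VP [PP [NP [PP [NP [DET = 10.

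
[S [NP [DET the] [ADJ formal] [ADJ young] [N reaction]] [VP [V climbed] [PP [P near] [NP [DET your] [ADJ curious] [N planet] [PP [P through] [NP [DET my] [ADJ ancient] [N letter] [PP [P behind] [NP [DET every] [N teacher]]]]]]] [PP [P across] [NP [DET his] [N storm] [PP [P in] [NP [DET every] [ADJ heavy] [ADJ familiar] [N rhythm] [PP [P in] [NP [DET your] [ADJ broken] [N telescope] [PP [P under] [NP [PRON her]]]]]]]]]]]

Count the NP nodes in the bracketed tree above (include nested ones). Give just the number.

8

Scanning left to right, an opening `[NP` appears at word positions 1, 7, 11, 15, 18, 21, 26, 30 — 8 in total.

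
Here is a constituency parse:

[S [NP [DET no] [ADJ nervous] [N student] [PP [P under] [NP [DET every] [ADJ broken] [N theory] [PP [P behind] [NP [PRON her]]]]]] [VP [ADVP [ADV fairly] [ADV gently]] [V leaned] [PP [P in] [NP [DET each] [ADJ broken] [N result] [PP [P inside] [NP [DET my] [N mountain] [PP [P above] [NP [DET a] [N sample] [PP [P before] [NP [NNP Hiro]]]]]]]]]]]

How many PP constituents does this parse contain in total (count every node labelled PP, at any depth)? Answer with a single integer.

Listing each PP by its span: [PP under every broken theory behind her]; [PP behind her]; [PP in each broken result inside my mountain above a sample before Hiro]; [PP inside my mountain above a sample before Hiro]; [PP above a sample before Hiro]; [PP before Hiro] — that makes 6.

6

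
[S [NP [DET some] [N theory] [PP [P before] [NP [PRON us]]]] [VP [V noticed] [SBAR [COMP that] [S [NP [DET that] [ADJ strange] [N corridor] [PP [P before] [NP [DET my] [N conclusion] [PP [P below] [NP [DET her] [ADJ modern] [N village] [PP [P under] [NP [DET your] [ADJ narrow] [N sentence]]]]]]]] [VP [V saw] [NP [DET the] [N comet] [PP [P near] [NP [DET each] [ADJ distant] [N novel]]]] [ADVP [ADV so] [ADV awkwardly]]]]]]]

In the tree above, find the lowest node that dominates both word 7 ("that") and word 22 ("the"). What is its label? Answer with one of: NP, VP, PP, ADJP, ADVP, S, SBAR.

S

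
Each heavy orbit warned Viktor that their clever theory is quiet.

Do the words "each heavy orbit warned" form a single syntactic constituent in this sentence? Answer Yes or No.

No

The smallest constituent containing the whole sequence is the clause [S each heavy orbit warned Viktor that their clever theory is quiet], but the sequence is only part of it — it straddles the boundary between noun phrase "each heavy orbit" and verb phrase "warned Viktor that their clever theory is quiet".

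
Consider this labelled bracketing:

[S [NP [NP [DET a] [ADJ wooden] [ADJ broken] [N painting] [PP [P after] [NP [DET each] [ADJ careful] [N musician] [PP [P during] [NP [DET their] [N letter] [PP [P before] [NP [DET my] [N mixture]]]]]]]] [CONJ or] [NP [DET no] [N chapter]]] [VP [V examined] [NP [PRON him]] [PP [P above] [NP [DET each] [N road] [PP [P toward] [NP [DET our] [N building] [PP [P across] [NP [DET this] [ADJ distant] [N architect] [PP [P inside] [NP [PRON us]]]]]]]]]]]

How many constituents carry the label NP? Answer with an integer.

Scanning left to right, an opening `[NP` appears at word positions 1, 1, 6, 10, 13, 16, 19, 21, 24, 27, 31 — 11 in total.

11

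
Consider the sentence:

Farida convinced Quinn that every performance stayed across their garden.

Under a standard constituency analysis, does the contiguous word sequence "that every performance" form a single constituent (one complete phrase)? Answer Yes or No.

"that" belongs to the complementizer "that" while "performance" belongs to the clause "every performance stayed across their garden"; a span that runs across that boundary is not a single phrase.

No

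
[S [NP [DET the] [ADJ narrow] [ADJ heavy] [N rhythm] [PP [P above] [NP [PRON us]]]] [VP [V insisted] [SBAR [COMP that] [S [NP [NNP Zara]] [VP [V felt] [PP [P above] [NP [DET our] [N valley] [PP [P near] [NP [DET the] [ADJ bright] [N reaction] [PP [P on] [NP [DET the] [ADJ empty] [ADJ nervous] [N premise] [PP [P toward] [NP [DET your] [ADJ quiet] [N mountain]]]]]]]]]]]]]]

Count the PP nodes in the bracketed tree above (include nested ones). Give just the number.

5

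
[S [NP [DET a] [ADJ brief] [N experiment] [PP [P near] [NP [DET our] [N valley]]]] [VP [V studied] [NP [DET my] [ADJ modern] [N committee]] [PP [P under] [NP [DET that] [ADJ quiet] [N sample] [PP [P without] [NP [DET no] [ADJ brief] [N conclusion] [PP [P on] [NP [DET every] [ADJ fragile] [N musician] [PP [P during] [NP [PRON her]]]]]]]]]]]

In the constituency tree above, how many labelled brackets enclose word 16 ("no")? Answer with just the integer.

7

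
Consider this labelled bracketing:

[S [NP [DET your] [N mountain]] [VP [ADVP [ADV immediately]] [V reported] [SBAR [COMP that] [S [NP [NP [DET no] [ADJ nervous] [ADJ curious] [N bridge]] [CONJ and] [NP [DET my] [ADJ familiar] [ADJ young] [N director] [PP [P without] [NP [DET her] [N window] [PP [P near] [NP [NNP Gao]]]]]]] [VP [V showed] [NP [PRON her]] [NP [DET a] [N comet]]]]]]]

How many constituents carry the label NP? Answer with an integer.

8

Listing each NP by its span: [NP your mountain]; [NP no nervous curious bridge and my familiar young director without her window near Gao]; [NP no nervous curious bridge]; [NP my familiar young director without her window near Gao]; [NP her window near Gao]; [NP Gao] … — that makes 8.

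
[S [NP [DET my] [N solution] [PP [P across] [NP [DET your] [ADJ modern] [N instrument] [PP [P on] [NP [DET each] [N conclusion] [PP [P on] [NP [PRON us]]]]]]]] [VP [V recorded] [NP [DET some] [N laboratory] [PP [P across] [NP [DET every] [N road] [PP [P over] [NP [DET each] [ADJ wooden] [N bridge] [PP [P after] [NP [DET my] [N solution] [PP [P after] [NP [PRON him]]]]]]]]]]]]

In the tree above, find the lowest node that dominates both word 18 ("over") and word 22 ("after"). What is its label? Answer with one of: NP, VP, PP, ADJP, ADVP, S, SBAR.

Both words fall inside [PP over each wooden bridge after my solution after him] (words 18–26), and no smaller constituent contains them both. Label: PP.

PP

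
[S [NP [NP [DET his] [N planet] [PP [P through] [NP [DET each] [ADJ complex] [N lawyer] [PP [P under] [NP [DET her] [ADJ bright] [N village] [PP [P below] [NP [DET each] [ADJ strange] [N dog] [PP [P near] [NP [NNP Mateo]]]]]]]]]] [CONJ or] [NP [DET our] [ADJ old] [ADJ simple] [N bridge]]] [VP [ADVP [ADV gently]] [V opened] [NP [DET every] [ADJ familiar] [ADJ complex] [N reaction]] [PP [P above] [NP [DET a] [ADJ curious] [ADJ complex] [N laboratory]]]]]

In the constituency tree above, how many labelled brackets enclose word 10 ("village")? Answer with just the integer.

The word sits inside N, which is inside NP, inside PP, inside NP, inside PP, inside NP, inside NP, inside S — 8 brackets in all.

8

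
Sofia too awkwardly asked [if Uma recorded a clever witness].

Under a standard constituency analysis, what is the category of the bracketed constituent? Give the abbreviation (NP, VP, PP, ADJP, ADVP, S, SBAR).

The span is built around the complementizer "if" — a subordinate clause (SBAR).

SBAR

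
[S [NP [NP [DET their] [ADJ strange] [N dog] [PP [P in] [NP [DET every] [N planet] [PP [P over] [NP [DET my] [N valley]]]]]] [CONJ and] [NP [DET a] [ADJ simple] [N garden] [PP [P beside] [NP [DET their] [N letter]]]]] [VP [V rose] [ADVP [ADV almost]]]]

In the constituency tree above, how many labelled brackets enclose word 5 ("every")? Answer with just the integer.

6

Counting open brackets not yet closed at "every": [S [NP [NP [PP [NP [DET = 6.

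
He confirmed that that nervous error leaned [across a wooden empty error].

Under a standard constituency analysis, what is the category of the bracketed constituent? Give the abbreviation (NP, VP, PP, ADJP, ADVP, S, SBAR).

PP

The bracketed span "across a wooden empty error" is headed by "across", making it a prepositional phrase (PP).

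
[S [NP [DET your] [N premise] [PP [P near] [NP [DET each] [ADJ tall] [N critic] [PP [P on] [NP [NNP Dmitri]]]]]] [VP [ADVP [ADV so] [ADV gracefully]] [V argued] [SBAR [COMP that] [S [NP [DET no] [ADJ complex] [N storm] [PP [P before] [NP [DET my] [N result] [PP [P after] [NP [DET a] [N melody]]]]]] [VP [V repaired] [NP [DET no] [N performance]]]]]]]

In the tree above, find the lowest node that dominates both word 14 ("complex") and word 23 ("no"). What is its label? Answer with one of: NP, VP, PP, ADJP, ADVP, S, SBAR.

S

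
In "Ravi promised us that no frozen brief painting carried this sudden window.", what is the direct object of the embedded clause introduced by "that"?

"carried" heads the VP of the embedded clause introduced by "that", and "this sudden window" is its direct object.

this sudden window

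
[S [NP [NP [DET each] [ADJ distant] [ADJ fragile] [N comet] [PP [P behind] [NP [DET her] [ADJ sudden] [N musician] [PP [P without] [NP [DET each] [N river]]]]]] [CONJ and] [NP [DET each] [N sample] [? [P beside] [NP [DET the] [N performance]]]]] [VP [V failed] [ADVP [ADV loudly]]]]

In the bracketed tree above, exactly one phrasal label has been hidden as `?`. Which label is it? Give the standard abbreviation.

PP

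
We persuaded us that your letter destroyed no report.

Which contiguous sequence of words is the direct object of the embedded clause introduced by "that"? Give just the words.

"destroyed" heads the VP of the embedded clause introduced by "that", and "no report" is its direct object.

no report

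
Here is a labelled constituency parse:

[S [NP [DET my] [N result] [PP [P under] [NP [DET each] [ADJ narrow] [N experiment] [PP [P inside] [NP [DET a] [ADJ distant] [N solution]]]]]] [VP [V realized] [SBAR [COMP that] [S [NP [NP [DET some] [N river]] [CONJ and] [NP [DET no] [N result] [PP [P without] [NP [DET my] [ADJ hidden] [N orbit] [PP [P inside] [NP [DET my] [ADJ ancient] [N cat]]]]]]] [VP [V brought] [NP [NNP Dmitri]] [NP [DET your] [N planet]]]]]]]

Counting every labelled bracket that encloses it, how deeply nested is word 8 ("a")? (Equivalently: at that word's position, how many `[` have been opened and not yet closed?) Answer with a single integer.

7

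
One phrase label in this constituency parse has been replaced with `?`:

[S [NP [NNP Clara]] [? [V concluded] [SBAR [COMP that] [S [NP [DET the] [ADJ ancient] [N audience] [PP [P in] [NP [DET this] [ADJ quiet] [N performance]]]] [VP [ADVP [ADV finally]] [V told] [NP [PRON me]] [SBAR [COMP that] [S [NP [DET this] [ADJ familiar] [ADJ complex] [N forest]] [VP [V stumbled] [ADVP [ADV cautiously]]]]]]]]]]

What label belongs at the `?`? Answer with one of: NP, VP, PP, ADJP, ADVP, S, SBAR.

The `?` node immediately contains: V 'concluded', SBAR. That is the internal structure of a verb phrase, so the label is VP.

VP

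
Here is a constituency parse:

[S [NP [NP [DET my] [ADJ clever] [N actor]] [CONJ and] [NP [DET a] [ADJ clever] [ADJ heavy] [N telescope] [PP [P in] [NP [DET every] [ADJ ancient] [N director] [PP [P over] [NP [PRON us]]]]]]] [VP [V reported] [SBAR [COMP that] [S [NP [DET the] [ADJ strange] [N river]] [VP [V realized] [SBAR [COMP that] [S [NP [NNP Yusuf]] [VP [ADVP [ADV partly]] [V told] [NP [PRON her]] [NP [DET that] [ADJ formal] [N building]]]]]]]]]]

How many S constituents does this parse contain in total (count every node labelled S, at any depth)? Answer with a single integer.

The S constituents are: [S my clever actor and a clever heavy telescope in every ancient director over us reported that the strange river realized that Yusuf partly told her that formal building]; [S the strange river realized that Yusuf partly told her that formal building]; [S Yusuf partly told her that formal building]. Total: 3.

3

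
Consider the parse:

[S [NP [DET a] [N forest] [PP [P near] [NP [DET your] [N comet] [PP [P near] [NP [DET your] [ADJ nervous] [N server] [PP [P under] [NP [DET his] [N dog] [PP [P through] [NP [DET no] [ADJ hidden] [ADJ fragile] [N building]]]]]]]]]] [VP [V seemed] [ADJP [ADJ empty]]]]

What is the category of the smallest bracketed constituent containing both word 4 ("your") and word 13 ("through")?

The smallest bracket enclosing both words is [NP your comet near your nervous server under his dog through no hidden fragile building], so the label is NP.

NP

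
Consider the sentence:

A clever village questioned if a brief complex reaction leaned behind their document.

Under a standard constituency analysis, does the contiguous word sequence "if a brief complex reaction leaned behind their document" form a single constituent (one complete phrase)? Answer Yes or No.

Yes

"if a brief complex reaction leaned behind their document" is exactly the subordinate clause [SBAR if a brief complex reaction leaned behind their document], a complete constituent.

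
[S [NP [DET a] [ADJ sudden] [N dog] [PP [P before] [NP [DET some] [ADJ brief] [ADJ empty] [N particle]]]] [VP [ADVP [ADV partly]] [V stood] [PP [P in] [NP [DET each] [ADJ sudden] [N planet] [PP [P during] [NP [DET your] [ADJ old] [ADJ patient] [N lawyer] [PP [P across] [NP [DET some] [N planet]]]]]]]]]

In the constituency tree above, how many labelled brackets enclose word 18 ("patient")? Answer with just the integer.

7

Counting open brackets not yet closed at "patient": [S [VP [PP [NP [PP [NP [ADJ = 7.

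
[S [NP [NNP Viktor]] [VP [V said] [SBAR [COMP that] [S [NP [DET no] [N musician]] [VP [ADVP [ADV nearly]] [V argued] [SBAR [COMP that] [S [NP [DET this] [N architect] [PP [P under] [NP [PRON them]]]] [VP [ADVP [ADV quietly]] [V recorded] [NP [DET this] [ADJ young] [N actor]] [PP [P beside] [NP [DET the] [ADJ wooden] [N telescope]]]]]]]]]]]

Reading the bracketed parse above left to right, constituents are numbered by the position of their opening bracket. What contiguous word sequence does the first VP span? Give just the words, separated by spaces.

said that no musician nearly argued that this architect under them quietly recorded this young actor beside the wooden telescope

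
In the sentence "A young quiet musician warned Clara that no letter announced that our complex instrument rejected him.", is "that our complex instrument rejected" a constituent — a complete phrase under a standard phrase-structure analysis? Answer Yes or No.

No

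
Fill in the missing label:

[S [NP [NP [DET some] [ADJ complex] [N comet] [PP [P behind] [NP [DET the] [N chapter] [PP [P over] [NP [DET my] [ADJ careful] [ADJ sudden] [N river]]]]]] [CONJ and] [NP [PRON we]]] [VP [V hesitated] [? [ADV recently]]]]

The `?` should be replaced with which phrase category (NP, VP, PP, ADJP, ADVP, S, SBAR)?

Looking at what the `?` directly dominates — ADV 'recently' — this is an adverb phrase (ADVP).

ADVP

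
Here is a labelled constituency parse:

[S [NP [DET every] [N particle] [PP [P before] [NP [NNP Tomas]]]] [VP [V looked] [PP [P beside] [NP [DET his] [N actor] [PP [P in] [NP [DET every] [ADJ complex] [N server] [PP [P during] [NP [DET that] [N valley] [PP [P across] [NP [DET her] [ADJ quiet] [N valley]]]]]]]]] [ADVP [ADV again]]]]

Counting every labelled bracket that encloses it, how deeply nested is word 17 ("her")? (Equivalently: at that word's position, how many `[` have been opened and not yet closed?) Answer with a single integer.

Path from the root down to the word: S → VP → PP → NP → PP → NP → PP → NP → PP → NP → DET. That is 11 enclosing brackets.

11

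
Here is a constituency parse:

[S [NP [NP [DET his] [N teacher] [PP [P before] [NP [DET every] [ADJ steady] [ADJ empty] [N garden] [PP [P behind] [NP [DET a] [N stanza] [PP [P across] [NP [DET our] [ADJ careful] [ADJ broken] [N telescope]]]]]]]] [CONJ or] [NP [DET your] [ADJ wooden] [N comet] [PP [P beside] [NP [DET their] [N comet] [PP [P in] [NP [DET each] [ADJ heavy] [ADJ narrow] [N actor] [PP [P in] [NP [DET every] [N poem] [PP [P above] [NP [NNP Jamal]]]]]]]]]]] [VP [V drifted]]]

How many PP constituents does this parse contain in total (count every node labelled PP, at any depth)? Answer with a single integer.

7

Scanning left to right, an opening `[PP` appears at word positions 3, 8, 11, 20, 23, 28, 31 — 7 in total.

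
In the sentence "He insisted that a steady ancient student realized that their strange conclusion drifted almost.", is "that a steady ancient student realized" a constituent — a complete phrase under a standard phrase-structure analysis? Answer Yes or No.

No

The sequence begins inside the complementizer "that" and ends inside the clause "a steady ancient student realized that their strange conclusion drifted almost"; it crosses a phrase boundary, so no single node in the tree spans exactly those words.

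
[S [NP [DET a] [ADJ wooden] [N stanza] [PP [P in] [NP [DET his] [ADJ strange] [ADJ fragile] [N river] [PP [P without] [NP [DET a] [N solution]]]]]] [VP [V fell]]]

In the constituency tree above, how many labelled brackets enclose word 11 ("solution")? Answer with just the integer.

7

Path from the root down to the word: S → NP → PP → NP → PP → NP → N. That is 7 enclosing brackets.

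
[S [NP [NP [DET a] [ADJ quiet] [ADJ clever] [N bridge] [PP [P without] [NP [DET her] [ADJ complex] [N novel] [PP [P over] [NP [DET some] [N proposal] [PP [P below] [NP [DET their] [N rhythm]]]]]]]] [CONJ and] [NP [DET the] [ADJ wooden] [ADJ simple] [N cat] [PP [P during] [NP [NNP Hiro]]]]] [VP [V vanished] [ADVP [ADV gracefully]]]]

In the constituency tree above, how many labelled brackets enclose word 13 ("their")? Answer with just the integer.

The word sits inside DET, which is inside NP, inside PP, inside NP, inside PP, inside NP, inside PP, inside NP, inside NP, inside S — 10 brackets in all.

10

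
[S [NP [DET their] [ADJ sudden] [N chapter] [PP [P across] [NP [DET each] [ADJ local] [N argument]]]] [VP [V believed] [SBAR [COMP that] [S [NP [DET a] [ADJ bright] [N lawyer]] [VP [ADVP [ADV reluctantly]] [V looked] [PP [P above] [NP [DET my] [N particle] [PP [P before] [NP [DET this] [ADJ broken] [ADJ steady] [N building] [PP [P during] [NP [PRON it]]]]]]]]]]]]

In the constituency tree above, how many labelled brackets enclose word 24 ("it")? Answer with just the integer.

12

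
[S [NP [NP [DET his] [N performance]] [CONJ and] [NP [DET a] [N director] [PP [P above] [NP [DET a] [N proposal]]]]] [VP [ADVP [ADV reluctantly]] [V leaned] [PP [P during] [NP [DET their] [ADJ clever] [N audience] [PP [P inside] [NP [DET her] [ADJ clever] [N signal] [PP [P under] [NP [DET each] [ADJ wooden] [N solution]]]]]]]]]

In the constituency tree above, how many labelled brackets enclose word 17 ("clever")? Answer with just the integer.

Path from the root down to the word: S → VP → PP → NP → PP → NP → ADJ. That is 7 enclosing brackets.

7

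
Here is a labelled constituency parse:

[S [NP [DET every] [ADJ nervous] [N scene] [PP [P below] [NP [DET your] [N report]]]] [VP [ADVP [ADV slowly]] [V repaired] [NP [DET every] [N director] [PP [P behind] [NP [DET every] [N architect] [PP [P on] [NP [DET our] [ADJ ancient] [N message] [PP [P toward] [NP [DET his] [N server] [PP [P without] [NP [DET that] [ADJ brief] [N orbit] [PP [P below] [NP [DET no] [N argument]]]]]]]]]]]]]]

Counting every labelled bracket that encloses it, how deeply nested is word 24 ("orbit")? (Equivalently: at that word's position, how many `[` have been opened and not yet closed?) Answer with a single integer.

12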